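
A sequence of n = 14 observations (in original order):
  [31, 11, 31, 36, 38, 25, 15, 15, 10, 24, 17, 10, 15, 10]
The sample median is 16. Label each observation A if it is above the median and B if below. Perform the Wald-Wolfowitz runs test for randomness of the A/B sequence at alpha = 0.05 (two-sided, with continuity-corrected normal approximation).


Step 1: Compute median = 16; label A = above, B = below.
Labels in order: ABAAAABBBAABBB  (n_A = 7, n_B = 7)
Step 2: Count runs R = 6.
Step 3: Under H0 (random ordering), E[R] = 2*n_A*n_B/(n_A+n_B) + 1 = 2*7*7/14 + 1 = 8.0000.
        Var[R] = 2*n_A*n_B*(2*n_A*n_B - n_A - n_B) / ((n_A+n_B)^2 * (n_A+n_B-1)) = 8232/2548 = 3.2308.
        SD[R] = 1.7974.
Step 4: Continuity-corrected z = (R + 0.5 - E[R]) / SD[R] = (6 + 0.5 - 8.0000) / 1.7974 = -0.8345.
Step 5: Two-sided p-value via normal approximation = 2*(1 - Phi(|z|)) = 0.403986.
Step 6: alpha = 0.05. fail to reject H0.

R = 6, z = -0.8345, p = 0.403986, fail to reject H0.


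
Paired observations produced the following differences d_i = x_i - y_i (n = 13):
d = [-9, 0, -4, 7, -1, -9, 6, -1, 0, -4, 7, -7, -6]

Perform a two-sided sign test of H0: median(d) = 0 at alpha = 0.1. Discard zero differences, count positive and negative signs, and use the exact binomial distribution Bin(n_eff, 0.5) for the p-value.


Step 1: Discard zero differences. Original n = 13; n_eff = number of nonzero differences = 11.
Nonzero differences (with sign): -9, -4, +7, -1, -9, +6, -1, -4, +7, -7, -6
Step 2: Count signs: positive = 3, negative = 8.
Step 3: Under H0: P(positive) = 0.5, so the number of positives S ~ Bin(11, 0.5).
Step 4: Two-sided exact p-value = sum of Bin(11,0.5) probabilities at or below the observed probability = 0.226562.
Step 5: alpha = 0.1. fail to reject H0.

n_eff = 11, pos = 3, neg = 8, p = 0.226562, fail to reject H0.


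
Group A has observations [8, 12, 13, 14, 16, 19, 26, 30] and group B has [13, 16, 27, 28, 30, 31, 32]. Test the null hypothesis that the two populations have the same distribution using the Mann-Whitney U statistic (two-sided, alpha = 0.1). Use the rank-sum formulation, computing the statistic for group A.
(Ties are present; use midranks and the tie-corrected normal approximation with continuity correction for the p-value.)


Step 1: Combine and sort all 15 observations; assign midranks.
sorted (value, group): (8,X), (12,X), (13,X), (13,Y), (14,X), (16,X), (16,Y), (19,X), (26,X), (27,Y), (28,Y), (30,X), (30,Y), (31,Y), (32,Y)
ranks: 8->1, 12->2, 13->3.5, 13->3.5, 14->5, 16->6.5, 16->6.5, 19->8, 26->9, 27->10, 28->11, 30->12.5, 30->12.5, 31->14, 32->15
Step 2: Rank sum for X: R1 = 1 + 2 + 3.5 + 5 + 6.5 + 8 + 9 + 12.5 = 47.5.
Step 3: U_X = R1 - n1(n1+1)/2 = 47.5 - 8*9/2 = 47.5 - 36 = 11.5.
       U_Y = n1*n2 - U_X = 56 - 11.5 = 44.5.
Step 4: Ties are present, so use the tie-corrected normal approximation (with continuity correction) for the p-value.
Step 5: p-value = 0.063365; compare to alpha = 0.1. reject H0.

U_X = 11.5, p = 0.063365, reject H0 at alpha = 0.1.


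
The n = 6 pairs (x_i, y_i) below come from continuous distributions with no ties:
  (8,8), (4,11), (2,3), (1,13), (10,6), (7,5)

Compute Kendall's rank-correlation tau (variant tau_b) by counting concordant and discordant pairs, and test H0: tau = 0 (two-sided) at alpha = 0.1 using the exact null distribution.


Step 1: Enumerate the 15 unordered pairs (i,j) with i<j and classify each by sign(x_j-x_i) * sign(y_j-y_i).
  (1,2):dx=-4,dy=+3->D; (1,3):dx=-6,dy=-5->C; (1,4):dx=-7,dy=+5->D; (1,5):dx=+2,dy=-2->D
  (1,6):dx=-1,dy=-3->C; (2,3):dx=-2,dy=-8->C; (2,4):dx=-3,dy=+2->D; (2,5):dx=+6,dy=-5->D
  (2,6):dx=+3,dy=-6->D; (3,4):dx=-1,dy=+10->D; (3,5):dx=+8,dy=+3->C; (3,6):dx=+5,dy=+2->C
  (4,5):dx=+9,dy=-7->D; (4,6):dx=+6,dy=-8->D; (5,6):dx=-3,dy=-1->C
Step 2: C = 6, D = 9, total pairs = 15.
Step 3: tau = (C - D)/(n(n-1)/2) = (6 - 9)/15 = -0.200000.
Step 4: Exact two-sided p-value (enumerate n! = 720 permutations of y under H0): p = 0.719444.
Step 5: alpha = 0.1. fail to reject H0.

tau_b = -0.2000 (C=6, D=9), p = 0.719444, fail to reject H0.


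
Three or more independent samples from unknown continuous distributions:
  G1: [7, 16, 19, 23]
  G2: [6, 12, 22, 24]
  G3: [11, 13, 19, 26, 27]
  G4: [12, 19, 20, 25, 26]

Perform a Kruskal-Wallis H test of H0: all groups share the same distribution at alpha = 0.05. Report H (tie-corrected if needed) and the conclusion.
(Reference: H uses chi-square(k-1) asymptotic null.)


Step 1: Combine all N = 18 observations and assign midranks.
sorted (value, group, rank): (6,G2,1), (7,G1,2), (11,G3,3), (12,G2,4.5), (12,G4,4.5), (13,G3,6), (16,G1,7), (19,G1,9), (19,G3,9), (19,G4,9), (20,G4,11), (22,G2,12), (23,G1,13), (24,G2,14), (25,G4,15), (26,G3,16.5), (26,G4,16.5), (27,G3,18)
Step 2: Sum ranks within each group.
R_1 = 31 (n_1 = 4)
R_2 = 31.5 (n_2 = 4)
R_3 = 52.5 (n_3 = 5)
R_4 = 56 (n_4 = 5)
Step 3: H = 12/(N(N+1)) * sum(R_i^2/n_i) - 3(N+1)
     = 12/(18*19) * (31^2/4 + 31.5^2/4 + 52.5^2/5 + 56^2/5) - 3*19
     = 0.035088 * 1666.76 - 57
     = 1.482895.
Step 4: Ties present; correction factor C = 1 - 36/(18^3 - 18) = 0.993808. Corrected H = 1.482895 / 0.993808 = 1.492134.
Step 5: Under H0, H ~ chi^2(3); p-value = 0.684087.
Step 6: alpha = 0.05. fail to reject H0.

H = 1.4921, df = 3, p = 0.684087, fail to reject H0.


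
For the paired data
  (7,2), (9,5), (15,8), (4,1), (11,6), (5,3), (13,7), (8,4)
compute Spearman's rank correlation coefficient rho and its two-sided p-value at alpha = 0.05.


Step 1: Rank x and y separately (midranks; no ties here).
rank(x): 7->3, 9->5, 15->8, 4->1, 11->6, 5->2, 13->7, 8->4
rank(y): 2->2, 5->5, 8->8, 1->1, 6->6, 3->3, 7->7, 4->4
Step 2: d_i = R_x(i) - R_y(i); compute d_i^2.
  (3-2)^2=1, (5-5)^2=0, (8-8)^2=0, (1-1)^2=0, (6-6)^2=0, (2-3)^2=1, (7-7)^2=0, (4-4)^2=0
sum(d^2) = 2.
Step 3: rho = 1 - 6*2 / (8*(8^2 - 1)) = 1 - 12/504 = 0.976190.
Step 4: Under H0, t = rho * sqrt((n-2)/(1-rho^2)) = 11.0235 ~ t(6).
Step 5: Two-sided p-value from the t-distribution with 6 df = 0.000033.
Step 6: alpha = 0.05. reject H0.

rho = 0.9762, p = 0.000033, reject H0 at alpha = 0.05.


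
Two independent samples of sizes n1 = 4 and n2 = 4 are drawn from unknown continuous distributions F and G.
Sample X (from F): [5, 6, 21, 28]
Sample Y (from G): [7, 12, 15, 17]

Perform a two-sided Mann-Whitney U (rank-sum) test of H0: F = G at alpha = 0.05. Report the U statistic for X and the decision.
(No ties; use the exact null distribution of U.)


Step 1: Combine and sort all 8 observations; assign midranks.
sorted (value, group): (5,X), (6,X), (7,Y), (12,Y), (15,Y), (17,Y), (21,X), (28,X)
ranks: 5->1, 6->2, 7->3, 12->4, 15->5, 17->6, 21->7, 28->8
Step 2: Rank sum for X: R1 = 1 + 2 + 7 + 8 = 18.
Step 3: U_X = R1 - n1(n1+1)/2 = 18 - 4*5/2 = 18 - 10 = 8.
       U_Y = n1*n2 - U_X = 16 - 8 = 8.
Step 4: No ties, so the exact null distribution of U (based on enumerating the C(8,4) = 70 equally likely rank assignments) gives the two-sided p-value.
Step 5: p-value = 1.000000; compare to alpha = 0.05. fail to reject H0.

U_X = 8, p = 1.000000, fail to reject H0 at alpha = 0.05.


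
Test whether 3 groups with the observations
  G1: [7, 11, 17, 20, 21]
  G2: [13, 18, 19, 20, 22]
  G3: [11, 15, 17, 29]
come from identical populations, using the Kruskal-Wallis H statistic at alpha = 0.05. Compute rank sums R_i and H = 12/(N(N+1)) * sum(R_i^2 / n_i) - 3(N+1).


Step 1: Combine all N = 14 observations and assign midranks.
sorted (value, group, rank): (7,G1,1), (11,G1,2.5), (11,G3,2.5), (13,G2,4), (15,G3,5), (17,G1,6.5), (17,G3,6.5), (18,G2,8), (19,G2,9), (20,G1,10.5), (20,G2,10.5), (21,G1,12), (22,G2,13), (29,G3,14)
Step 2: Sum ranks within each group.
R_1 = 32.5 (n_1 = 5)
R_2 = 44.5 (n_2 = 5)
R_3 = 28 (n_3 = 4)
Step 3: H = 12/(N(N+1)) * sum(R_i^2/n_i) - 3(N+1)
     = 12/(14*15) * (32.5^2/5 + 44.5^2/5 + 28^2/4) - 3*15
     = 0.057143 * 803.3 - 45
     = 0.902857.
Step 4: Ties present; correction factor C = 1 - 18/(14^3 - 14) = 0.993407. Corrected H = 0.902857 / 0.993407 = 0.908850.
Step 5: Under H0, H ~ chi^2(2); p-value = 0.634813.
Step 6: alpha = 0.05. fail to reject H0.

H = 0.9088, df = 2, p = 0.634813, fail to reject H0.


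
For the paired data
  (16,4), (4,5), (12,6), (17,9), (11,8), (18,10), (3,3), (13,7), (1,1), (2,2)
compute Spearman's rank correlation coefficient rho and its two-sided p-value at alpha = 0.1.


Step 1: Rank x and y separately (midranks; no ties here).
rank(x): 16->8, 4->4, 12->6, 17->9, 11->5, 18->10, 3->3, 13->7, 1->1, 2->2
rank(y): 4->4, 5->5, 6->6, 9->9, 8->8, 10->10, 3->3, 7->7, 1->1, 2->2
Step 2: d_i = R_x(i) - R_y(i); compute d_i^2.
  (8-4)^2=16, (4-5)^2=1, (6-6)^2=0, (9-9)^2=0, (5-8)^2=9, (10-10)^2=0, (3-3)^2=0, (7-7)^2=0, (1-1)^2=0, (2-2)^2=0
sum(d^2) = 26.
Step 3: rho = 1 - 6*26 / (10*(10^2 - 1)) = 1 - 156/990 = 0.842424.
Step 4: Under H0, t = rho * sqrt((n-2)/(1-rho^2)) = 4.4222 ~ t(8).
Step 5: Two-sided p-value from the t-distribution with 8 df = 0.002220.
Step 6: alpha = 0.1. reject H0.

rho = 0.8424, p = 0.002220, reject H0 at alpha = 0.1.


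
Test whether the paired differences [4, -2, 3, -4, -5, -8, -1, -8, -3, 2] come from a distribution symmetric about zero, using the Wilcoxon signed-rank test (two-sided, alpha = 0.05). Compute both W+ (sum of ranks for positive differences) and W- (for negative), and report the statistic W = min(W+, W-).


Step 1: Drop any zero differences (none here) and take |d_i|.
|d| = [4, 2, 3, 4, 5, 8, 1, 8, 3, 2]
Step 2: Midrank |d_i| (ties get averaged ranks).
ranks: |4|->6.5, |2|->2.5, |3|->4.5, |4|->6.5, |5|->8, |8|->9.5, |1|->1, |8|->9.5, |3|->4.5, |2|->2.5
Step 3: Attach original signs; sum ranks with positive sign and with negative sign.
W+ = 6.5 + 4.5 + 2.5 = 13.5
W- = 2.5 + 6.5 + 8 + 9.5 + 1 + 9.5 + 4.5 = 41.5
(Check: W+ + W- = 55 should equal n(n+1)/2 = 55.)
Step 4: Test statistic W = min(W+, W-) = 13.5.
Step 5: Ties in |d|, so use the tie-corrected normal approximation.
        E[W] = n(n+1)/4 = 10*11/4 = 27.5.
        Tie groups: |d|=2 (t=2), |d|=3 (t=2), |d|=4 (t=2), |d|=8 (t=2); sum(t^3 - t) = 24.
        Var[W] = n(n+1)(2n+1)/24 - sum(t^3-t)/48 = 2310/24 - 24/48 = 95.75.
        z = (W - E[W]) / sqrt(Var[W]) = (13.5 - 27.5) / 9.7852 = -1.4307.
        Two-sided p = 2*Phi(z) = 0.152507.
Step 6: alpha = 0.05. fail to reject H0.

W+ = 13.5, W- = 41.5, W = min = 13.5, p = 0.152507, fail to reject H0.


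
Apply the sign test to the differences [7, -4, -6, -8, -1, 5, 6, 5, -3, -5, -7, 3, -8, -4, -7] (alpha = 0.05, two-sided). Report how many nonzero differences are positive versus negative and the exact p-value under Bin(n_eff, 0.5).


Step 1: Discard zero differences. Original n = 15; n_eff = number of nonzero differences = 15.
Nonzero differences (with sign): +7, -4, -6, -8, -1, +5, +6, +5, -3, -5, -7, +3, -8, -4, -7
Step 2: Count signs: positive = 5, negative = 10.
Step 3: Under H0: P(positive) = 0.5, so the number of positives S ~ Bin(15, 0.5).
Step 4: Two-sided exact p-value = sum of Bin(15,0.5) probabilities at or below the observed probability = 0.301758.
Step 5: alpha = 0.05. fail to reject H0.

n_eff = 15, pos = 5, neg = 10, p = 0.301758, fail to reject H0.


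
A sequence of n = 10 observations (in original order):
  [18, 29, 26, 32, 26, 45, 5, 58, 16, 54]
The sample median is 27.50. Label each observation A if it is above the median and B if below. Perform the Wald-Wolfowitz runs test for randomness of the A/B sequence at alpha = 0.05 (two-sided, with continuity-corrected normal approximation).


Step 1: Compute median = 27.50; label A = above, B = below.
Labels in order: BABABABABA  (n_A = 5, n_B = 5)
Step 2: Count runs R = 10.
Step 3: Under H0 (random ordering), E[R] = 2*n_A*n_B/(n_A+n_B) + 1 = 2*5*5/10 + 1 = 6.0000.
        Var[R] = 2*n_A*n_B*(2*n_A*n_B - n_A - n_B) / ((n_A+n_B)^2 * (n_A+n_B-1)) = 2000/900 = 2.2222.
        SD[R] = 1.4907.
Step 4: Continuity-corrected z = (R - 0.5 - E[R]) / SD[R] = (10 - 0.5 - 6.0000) / 1.4907 = 2.3479.
Step 5: Two-sided p-value via normal approximation = 2*(1 - Phi(|z|)) = 0.018881.
Step 6: alpha = 0.05. reject H0.

R = 10, z = 2.3479, p = 0.018881, reject H0.


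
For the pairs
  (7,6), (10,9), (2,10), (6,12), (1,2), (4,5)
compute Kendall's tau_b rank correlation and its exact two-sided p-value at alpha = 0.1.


Step 1: Enumerate the 15 unordered pairs (i,j) with i<j and classify each by sign(x_j-x_i) * sign(y_j-y_i).
  (1,2):dx=+3,dy=+3->C; (1,3):dx=-5,dy=+4->D; (1,4):dx=-1,dy=+6->D; (1,5):dx=-6,dy=-4->C
  (1,6):dx=-3,dy=-1->C; (2,3):dx=-8,dy=+1->D; (2,4):dx=-4,dy=+3->D; (2,5):dx=-9,dy=-7->C
  (2,6):dx=-6,dy=-4->C; (3,4):dx=+4,dy=+2->C; (3,5):dx=-1,dy=-8->C; (3,6):dx=+2,dy=-5->D
  (4,5):dx=-5,dy=-10->C; (4,6):dx=-2,dy=-7->C; (5,6):dx=+3,dy=+3->C
Step 2: C = 10, D = 5, total pairs = 15.
Step 3: tau = (C - D)/(n(n-1)/2) = (10 - 5)/15 = 0.333333.
Step 4: Exact two-sided p-value (enumerate n! = 720 permutations of y under H0): p = 0.469444.
Step 5: alpha = 0.1. fail to reject H0.

tau_b = 0.3333 (C=10, D=5), p = 0.469444, fail to reject H0.


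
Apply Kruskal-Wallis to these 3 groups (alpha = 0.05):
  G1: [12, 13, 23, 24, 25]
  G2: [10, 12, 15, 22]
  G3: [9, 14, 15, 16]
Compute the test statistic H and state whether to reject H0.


Step 1: Combine all N = 13 observations and assign midranks.
sorted (value, group, rank): (9,G3,1), (10,G2,2), (12,G1,3.5), (12,G2,3.5), (13,G1,5), (14,G3,6), (15,G2,7.5), (15,G3,7.5), (16,G3,9), (22,G2,10), (23,G1,11), (24,G1,12), (25,G1,13)
Step 2: Sum ranks within each group.
R_1 = 44.5 (n_1 = 5)
R_2 = 23 (n_2 = 4)
R_3 = 23.5 (n_3 = 4)
Step 3: H = 12/(N(N+1)) * sum(R_i^2/n_i) - 3(N+1)
     = 12/(13*14) * (44.5^2/5 + 23^2/4 + 23.5^2/4) - 3*14
     = 0.065934 * 666.362 - 42
     = 1.935989.
Step 4: Ties present; correction factor C = 1 - 12/(13^3 - 13) = 0.994505. Corrected H = 1.935989 / 0.994505 = 1.946685.
Step 5: Under H0, H ~ chi^2(2); p-value = 0.377818.
Step 6: alpha = 0.05. fail to reject H0.

H = 1.9467, df = 2, p = 0.377818, fail to reject H0.


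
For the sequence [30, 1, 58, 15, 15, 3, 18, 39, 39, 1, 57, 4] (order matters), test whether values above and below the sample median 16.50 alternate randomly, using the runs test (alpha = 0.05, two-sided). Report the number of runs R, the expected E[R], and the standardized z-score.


Step 1: Compute median = 16.50; label A = above, B = below.
Labels in order: ABABBBAAABAB  (n_A = 6, n_B = 6)
Step 2: Count runs R = 8.
Step 3: Under H0 (random ordering), E[R] = 2*n_A*n_B/(n_A+n_B) + 1 = 2*6*6/12 + 1 = 7.0000.
        Var[R] = 2*n_A*n_B*(2*n_A*n_B - n_A - n_B) / ((n_A+n_B)^2 * (n_A+n_B-1)) = 4320/1584 = 2.7273.
        SD[R] = 1.6514.
Step 4: Continuity-corrected z = (R - 0.5 - E[R]) / SD[R] = (8 - 0.5 - 7.0000) / 1.6514 = 0.3028.
Step 5: Two-sided p-value via normal approximation = 2*(1 - Phi(|z|)) = 0.762069.
Step 6: alpha = 0.05. fail to reject H0.

R = 8, z = 0.3028, p = 0.762069, fail to reject H0.


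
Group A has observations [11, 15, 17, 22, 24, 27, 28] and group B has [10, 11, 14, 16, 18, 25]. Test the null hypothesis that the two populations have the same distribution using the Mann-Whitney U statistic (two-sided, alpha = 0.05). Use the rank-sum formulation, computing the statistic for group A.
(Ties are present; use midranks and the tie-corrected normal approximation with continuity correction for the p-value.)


Step 1: Combine and sort all 13 observations; assign midranks.
sorted (value, group): (10,Y), (11,X), (11,Y), (14,Y), (15,X), (16,Y), (17,X), (18,Y), (22,X), (24,X), (25,Y), (27,X), (28,X)
ranks: 10->1, 11->2.5, 11->2.5, 14->4, 15->5, 16->6, 17->7, 18->8, 22->9, 24->10, 25->11, 27->12, 28->13
Step 2: Rank sum for X: R1 = 2.5 + 5 + 7 + 9 + 10 + 12 + 13 = 58.5.
Step 3: U_X = R1 - n1(n1+1)/2 = 58.5 - 7*8/2 = 58.5 - 28 = 30.5.
       U_Y = n1*n2 - U_X = 42 - 30.5 = 11.5.
Step 4: Ties are present, so use the tie-corrected normal approximation (with continuity correction) for the p-value.
Step 5: p-value = 0.197926; compare to alpha = 0.05. fail to reject H0.

U_X = 30.5, p = 0.197926, fail to reject H0 at alpha = 0.05.


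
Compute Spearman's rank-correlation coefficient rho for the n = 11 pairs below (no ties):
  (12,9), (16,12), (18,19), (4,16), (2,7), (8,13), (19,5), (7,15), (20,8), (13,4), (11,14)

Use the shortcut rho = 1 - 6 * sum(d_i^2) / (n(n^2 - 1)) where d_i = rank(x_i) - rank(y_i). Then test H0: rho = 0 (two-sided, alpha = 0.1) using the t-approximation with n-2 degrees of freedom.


Step 1: Rank x and y separately (midranks; no ties here).
rank(x): 12->6, 16->8, 18->9, 4->2, 2->1, 8->4, 19->10, 7->3, 20->11, 13->7, 11->5
rank(y): 9->5, 12->6, 19->11, 16->10, 7->3, 13->7, 5->2, 15->9, 8->4, 4->1, 14->8
Step 2: d_i = R_x(i) - R_y(i); compute d_i^2.
  (6-5)^2=1, (8-6)^2=4, (9-11)^2=4, (2-10)^2=64, (1-3)^2=4, (4-7)^2=9, (10-2)^2=64, (3-9)^2=36, (11-4)^2=49, (7-1)^2=36, (5-8)^2=9
sum(d^2) = 280.
Step 3: rho = 1 - 6*280 / (11*(11^2 - 1)) = 1 - 1680/1320 = -0.272727.
Step 4: Under H0, t = rho * sqrt((n-2)/(1-rho^2)) = -0.8504 ~ t(9).
Step 5: Two-sided p-value from the t-distribution with 9 df = 0.417141.
Step 6: alpha = 0.1. fail to reject H0.

rho = -0.2727, p = 0.417141, fail to reject H0 at alpha = 0.1.


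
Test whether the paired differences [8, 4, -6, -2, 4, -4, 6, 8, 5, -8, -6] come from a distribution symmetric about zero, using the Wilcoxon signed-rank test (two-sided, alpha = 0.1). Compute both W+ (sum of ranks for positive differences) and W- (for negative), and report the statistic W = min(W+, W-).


Step 1: Drop any zero differences (none here) and take |d_i|.
|d| = [8, 4, 6, 2, 4, 4, 6, 8, 5, 8, 6]
Step 2: Midrank |d_i| (ties get averaged ranks).
ranks: |8|->10, |4|->3, |6|->7, |2|->1, |4|->3, |4|->3, |6|->7, |8|->10, |5|->5, |8|->10, |6|->7
Step 3: Attach original signs; sum ranks with positive sign and with negative sign.
W+ = 10 + 3 + 3 + 7 + 10 + 5 = 38
W- = 7 + 1 + 3 + 10 + 7 = 28
(Check: W+ + W- = 66 should equal n(n+1)/2 = 66.)
Step 4: Test statistic W = min(W+, W-) = 28.
Step 5: Ties in |d|, so use the tie-corrected normal approximation.
        E[W] = n(n+1)/4 = 11*12/4 = 33.
        Tie groups: |d|=4 (t=3), |d|=6 (t=3), |d|=8 (t=3); sum(t^3 - t) = 72.
        Var[W] = n(n+1)(2n+1)/24 - sum(t^3-t)/48 = 3036/24 - 72/48 = 125.
        z = (W - E[W]) / sqrt(Var[W]) = (28 - 33) / 11.1803 = -0.4472.
        Two-sided p = 2*Phi(z) = 0.654721.
Step 6: alpha = 0.1. fail to reject H0.

W+ = 38, W- = 28, W = min = 28, p = 0.654721, fail to reject H0.


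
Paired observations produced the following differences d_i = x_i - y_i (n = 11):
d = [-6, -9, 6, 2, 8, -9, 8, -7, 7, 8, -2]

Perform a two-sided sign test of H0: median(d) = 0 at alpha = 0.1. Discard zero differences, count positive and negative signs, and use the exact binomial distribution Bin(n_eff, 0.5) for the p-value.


Step 1: Discard zero differences. Original n = 11; n_eff = number of nonzero differences = 11.
Nonzero differences (with sign): -6, -9, +6, +2, +8, -9, +8, -7, +7, +8, -2
Step 2: Count signs: positive = 6, negative = 5.
Step 3: Under H0: P(positive) = 0.5, so the number of positives S ~ Bin(11, 0.5).
Step 4: Two-sided exact p-value = sum of Bin(11,0.5) probabilities at or below the observed probability = 1.000000.
Step 5: alpha = 0.1. fail to reject H0.

n_eff = 11, pos = 6, neg = 5, p = 1.000000, fail to reject H0.


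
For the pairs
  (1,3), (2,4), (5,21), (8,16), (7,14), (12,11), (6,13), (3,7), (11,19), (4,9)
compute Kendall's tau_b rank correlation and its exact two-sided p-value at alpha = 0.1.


Step 1: Enumerate the 45 unordered pairs (i,j) with i<j and classify each by sign(x_j-x_i) * sign(y_j-y_i).
  (1,2):dx=+1,dy=+1->C; (1,3):dx=+4,dy=+18->C; (1,4):dx=+7,dy=+13->C; (1,5):dx=+6,dy=+11->C
  (1,6):dx=+11,dy=+8->C; (1,7):dx=+5,dy=+10->C; (1,8):dx=+2,dy=+4->C; (1,9):dx=+10,dy=+16->C
  (1,10):dx=+3,dy=+6->C; (2,3):dx=+3,dy=+17->C; (2,4):dx=+6,dy=+12->C; (2,5):dx=+5,dy=+10->C
  (2,6):dx=+10,dy=+7->C; (2,7):dx=+4,dy=+9->C; (2,8):dx=+1,dy=+3->C; (2,9):dx=+9,dy=+15->C
  (2,10):dx=+2,dy=+5->C; (3,4):dx=+3,dy=-5->D; (3,5):dx=+2,dy=-7->D; (3,6):dx=+7,dy=-10->D
  (3,7):dx=+1,dy=-8->D; (3,8):dx=-2,dy=-14->C; (3,9):dx=+6,dy=-2->D; (3,10):dx=-1,dy=-12->C
  (4,5):dx=-1,dy=-2->C; (4,6):dx=+4,dy=-5->D; (4,7):dx=-2,dy=-3->C; (4,8):dx=-5,dy=-9->C
  (4,9):dx=+3,dy=+3->C; (4,10):dx=-4,dy=-7->C; (5,6):dx=+5,dy=-3->D; (5,7):dx=-1,dy=-1->C
  (5,8):dx=-4,dy=-7->C; (5,9):dx=+4,dy=+5->C; (5,10):dx=-3,dy=-5->C; (6,7):dx=-6,dy=+2->D
  (6,8):dx=-9,dy=-4->C; (6,9):dx=-1,dy=+8->D; (6,10):dx=-8,dy=-2->C; (7,8):dx=-3,dy=-6->C
  (7,9):dx=+5,dy=+6->C; (7,10):dx=-2,dy=-4->C; (8,9):dx=+8,dy=+12->C; (8,10):dx=+1,dy=+2->C
  (9,10):dx=-7,dy=-10->C
Step 2: C = 36, D = 9, total pairs = 45.
Step 3: tau = (C - D)/(n(n-1)/2) = (36 - 9)/45 = 0.600000.
Step 4: Exact two-sided p-value (enumerate n! = 3628800 permutations of y under H0): p = 0.016666.
Step 5: alpha = 0.1. reject H0.

tau_b = 0.6000 (C=36, D=9), p = 0.016666, reject H0.


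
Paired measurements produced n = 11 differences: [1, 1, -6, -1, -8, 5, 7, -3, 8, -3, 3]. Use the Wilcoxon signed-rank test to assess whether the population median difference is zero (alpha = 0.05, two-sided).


Step 1: Drop any zero differences (none here) and take |d_i|.
|d| = [1, 1, 6, 1, 8, 5, 7, 3, 8, 3, 3]
Step 2: Midrank |d_i| (ties get averaged ranks).
ranks: |1|->2, |1|->2, |6|->8, |1|->2, |8|->10.5, |5|->7, |7|->9, |3|->5, |8|->10.5, |3|->5, |3|->5
Step 3: Attach original signs; sum ranks with positive sign and with negative sign.
W+ = 2 + 2 + 7 + 9 + 10.5 + 5 = 35.5
W- = 8 + 2 + 10.5 + 5 + 5 = 30.5
(Check: W+ + W- = 66 should equal n(n+1)/2 = 66.)
Step 4: Test statistic W = min(W+, W-) = 30.5.
Step 5: Ties in |d|, so use the tie-corrected normal approximation.
        E[W] = n(n+1)/4 = 11*12/4 = 33.
        Tie groups: |d|=1 (t=3), |d|=3 (t=3), |d|=8 (t=2); sum(t^3 - t) = 54.
        Var[W] = n(n+1)(2n+1)/24 - sum(t^3-t)/48 = 3036/24 - 54/48 = 125.375.
        z = (W - E[W]) / sqrt(Var[W]) = (30.5 - 33) / 11.1971 = -0.2233.
        Two-sided p = 2*Phi(z) = 0.823324.
Step 6: alpha = 0.05. fail to reject H0.

W+ = 35.5, W- = 30.5, W = min = 30.5, p = 0.823324, fail to reject H0.


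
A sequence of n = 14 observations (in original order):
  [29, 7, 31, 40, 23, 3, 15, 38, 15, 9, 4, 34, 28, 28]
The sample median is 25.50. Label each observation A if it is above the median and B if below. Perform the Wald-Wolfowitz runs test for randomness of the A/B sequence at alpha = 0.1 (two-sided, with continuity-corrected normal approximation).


Step 1: Compute median = 25.50; label A = above, B = below.
Labels in order: ABAABBBABBBAAA  (n_A = 7, n_B = 7)
Step 2: Count runs R = 7.
Step 3: Under H0 (random ordering), E[R] = 2*n_A*n_B/(n_A+n_B) + 1 = 2*7*7/14 + 1 = 8.0000.
        Var[R] = 2*n_A*n_B*(2*n_A*n_B - n_A - n_B) / ((n_A+n_B)^2 * (n_A+n_B-1)) = 8232/2548 = 3.2308.
        SD[R] = 1.7974.
Step 4: Continuity-corrected z = (R + 0.5 - E[R]) / SD[R] = (7 + 0.5 - 8.0000) / 1.7974 = -0.2782.
Step 5: Two-sided p-value via normal approximation = 2*(1 - Phi(|z|)) = 0.780879.
Step 6: alpha = 0.1. fail to reject H0.

R = 7, z = -0.2782, p = 0.780879, fail to reject H0.


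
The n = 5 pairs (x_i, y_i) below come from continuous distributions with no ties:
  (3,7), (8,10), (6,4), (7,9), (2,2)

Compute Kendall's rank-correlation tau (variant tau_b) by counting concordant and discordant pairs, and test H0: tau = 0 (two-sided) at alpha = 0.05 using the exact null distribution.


Step 1: Enumerate the 10 unordered pairs (i,j) with i<j and classify each by sign(x_j-x_i) * sign(y_j-y_i).
  (1,2):dx=+5,dy=+3->C; (1,3):dx=+3,dy=-3->D; (1,4):dx=+4,dy=+2->C; (1,5):dx=-1,dy=-5->C
  (2,3):dx=-2,dy=-6->C; (2,4):dx=-1,dy=-1->C; (2,5):dx=-6,dy=-8->C; (3,4):dx=+1,dy=+5->C
  (3,5):dx=-4,dy=-2->C; (4,5):dx=-5,dy=-7->C
Step 2: C = 9, D = 1, total pairs = 10.
Step 3: tau = (C - D)/(n(n-1)/2) = (9 - 1)/10 = 0.800000.
Step 4: Exact two-sided p-value (enumerate n! = 120 permutations of y under H0): p = 0.083333.
Step 5: alpha = 0.05. fail to reject H0.

tau_b = 0.8000 (C=9, D=1), p = 0.083333, fail to reject H0.


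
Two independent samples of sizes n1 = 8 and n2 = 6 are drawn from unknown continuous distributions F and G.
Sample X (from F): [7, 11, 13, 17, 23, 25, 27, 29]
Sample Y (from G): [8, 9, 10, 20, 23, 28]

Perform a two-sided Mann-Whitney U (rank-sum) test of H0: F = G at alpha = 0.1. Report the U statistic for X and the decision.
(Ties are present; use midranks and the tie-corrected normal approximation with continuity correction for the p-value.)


Step 1: Combine and sort all 14 observations; assign midranks.
sorted (value, group): (7,X), (8,Y), (9,Y), (10,Y), (11,X), (13,X), (17,X), (20,Y), (23,X), (23,Y), (25,X), (27,X), (28,Y), (29,X)
ranks: 7->1, 8->2, 9->3, 10->4, 11->5, 13->6, 17->7, 20->8, 23->9.5, 23->9.5, 25->11, 27->12, 28->13, 29->14
Step 2: Rank sum for X: R1 = 1 + 5 + 6 + 7 + 9.5 + 11 + 12 + 14 = 65.5.
Step 3: U_X = R1 - n1(n1+1)/2 = 65.5 - 8*9/2 = 65.5 - 36 = 29.5.
       U_Y = n1*n2 - U_X = 48 - 29.5 = 18.5.
Step 4: Ties are present, so use the tie-corrected normal approximation (with continuity correction) for the p-value.
Step 5: p-value = 0.518145; compare to alpha = 0.1. fail to reject H0.

U_X = 29.5, p = 0.518145, fail to reject H0 at alpha = 0.1.


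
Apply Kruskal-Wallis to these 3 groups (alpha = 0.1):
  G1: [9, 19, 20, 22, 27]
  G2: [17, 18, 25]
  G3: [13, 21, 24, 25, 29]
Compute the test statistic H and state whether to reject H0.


Step 1: Combine all N = 13 observations and assign midranks.
sorted (value, group, rank): (9,G1,1), (13,G3,2), (17,G2,3), (18,G2,4), (19,G1,5), (20,G1,6), (21,G3,7), (22,G1,8), (24,G3,9), (25,G2,10.5), (25,G3,10.5), (27,G1,12), (29,G3,13)
Step 2: Sum ranks within each group.
R_1 = 32 (n_1 = 5)
R_2 = 17.5 (n_2 = 3)
R_3 = 41.5 (n_3 = 5)
Step 3: H = 12/(N(N+1)) * sum(R_i^2/n_i) - 3(N+1)
     = 12/(13*14) * (32^2/5 + 17.5^2/3 + 41.5^2/5) - 3*14
     = 0.065934 * 651.333 - 42
     = 0.945055.
Step 4: Ties present; correction factor C = 1 - 6/(13^3 - 13) = 0.997253. Corrected H = 0.945055 / 0.997253 = 0.947658.
Step 5: Under H0, H ~ chi^2(2); p-value = 0.622614.
Step 6: alpha = 0.1. fail to reject H0.

H = 0.9477, df = 2, p = 0.622614, fail to reject H0.


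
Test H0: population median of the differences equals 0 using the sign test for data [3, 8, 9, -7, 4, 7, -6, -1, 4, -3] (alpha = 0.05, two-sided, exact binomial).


Step 1: Discard zero differences. Original n = 10; n_eff = number of nonzero differences = 10.
Nonzero differences (with sign): +3, +8, +9, -7, +4, +7, -6, -1, +4, -3
Step 2: Count signs: positive = 6, negative = 4.
Step 3: Under H0: P(positive) = 0.5, so the number of positives S ~ Bin(10, 0.5).
Step 4: Two-sided exact p-value = sum of Bin(10,0.5) probabilities at or below the observed probability = 0.753906.
Step 5: alpha = 0.05. fail to reject H0.

n_eff = 10, pos = 6, neg = 4, p = 0.753906, fail to reject H0.


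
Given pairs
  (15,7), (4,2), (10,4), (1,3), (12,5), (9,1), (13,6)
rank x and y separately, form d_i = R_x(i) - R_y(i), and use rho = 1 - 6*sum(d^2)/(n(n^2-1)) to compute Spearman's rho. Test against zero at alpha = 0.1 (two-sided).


Step 1: Rank x and y separately (midranks; no ties here).
rank(x): 15->7, 4->2, 10->4, 1->1, 12->5, 9->3, 13->6
rank(y): 7->7, 2->2, 4->4, 3->3, 5->5, 1->1, 6->6
Step 2: d_i = R_x(i) - R_y(i); compute d_i^2.
  (7-7)^2=0, (2-2)^2=0, (4-4)^2=0, (1-3)^2=4, (5-5)^2=0, (3-1)^2=4, (6-6)^2=0
sum(d^2) = 8.
Step 3: rho = 1 - 6*8 / (7*(7^2 - 1)) = 1 - 48/336 = 0.857143.
Step 4: Under H0, t = rho * sqrt((n-2)/(1-rho^2)) = 3.7210 ~ t(5).
Step 5: Two-sided p-value from the t-distribution with 5 df = 0.013697.
Step 6: alpha = 0.1. reject H0.

rho = 0.8571, p = 0.013697, reject H0 at alpha = 0.1.


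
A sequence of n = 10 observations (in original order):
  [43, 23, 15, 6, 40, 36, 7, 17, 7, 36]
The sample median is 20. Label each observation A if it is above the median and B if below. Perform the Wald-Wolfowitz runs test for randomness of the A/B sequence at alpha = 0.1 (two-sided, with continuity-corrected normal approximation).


Step 1: Compute median = 20; label A = above, B = below.
Labels in order: AABBAABBBA  (n_A = 5, n_B = 5)
Step 2: Count runs R = 5.
Step 3: Under H0 (random ordering), E[R] = 2*n_A*n_B/(n_A+n_B) + 1 = 2*5*5/10 + 1 = 6.0000.
        Var[R] = 2*n_A*n_B*(2*n_A*n_B - n_A - n_B) / ((n_A+n_B)^2 * (n_A+n_B-1)) = 2000/900 = 2.2222.
        SD[R] = 1.4907.
Step 4: Continuity-corrected z = (R + 0.5 - E[R]) / SD[R] = (5 + 0.5 - 6.0000) / 1.4907 = -0.3354.
Step 5: Two-sided p-value via normal approximation = 2*(1 - Phi(|z|)) = 0.737316.
Step 6: alpha = 0.1. fail to reject H0.

R = 5, z = -0.3354, p = 0.737316, fail to reject H0.


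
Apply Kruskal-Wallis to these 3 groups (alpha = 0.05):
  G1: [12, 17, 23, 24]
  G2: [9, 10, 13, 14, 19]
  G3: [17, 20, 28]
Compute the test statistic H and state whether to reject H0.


Step 1: Combine all N = 12 observations and assign midranks.
sorted (value, group, rank): (9,G2,1), (10,G2,2), (12,G1,3), (13,G2,4), (14,G2,5), (17,G1,6.5), (17,G3,6.5), (19,G2,8), (20,G3,9), (23,G1,10), (24,G1,11), (28,G3,12)
Step 2: Sum ranks within each group.
R_1 = 30.5 (n_1 = 4)
R_2 = 20 (n_2 = 5)
R_3 = 27.5 (n_3 = 3)
Step 3: H = 12/(N(N+1)) * sum(R_i^2/n_i) - 3(N+1)
     = 12/(12*13) * (30.5^2/4 + 20^2/5 + 27.5^2/3) - 3*13
     = 0.076923 * 564.646 - 39
     = 4.434295.
Step 4: Ties present; correction factor C = 1 - 6/(12^3 - 12) = 0.996503. Corrected H = 4.434295 / 0.996503 = 4.449854.
Step 5: Under H0, H ~ chi^2(2); p-value = 0.108075.
Step 6: alpha = 0.05. fail to reject H0.

H = 4.4499, df = 2, p = 0.108075, fail to reject H0.


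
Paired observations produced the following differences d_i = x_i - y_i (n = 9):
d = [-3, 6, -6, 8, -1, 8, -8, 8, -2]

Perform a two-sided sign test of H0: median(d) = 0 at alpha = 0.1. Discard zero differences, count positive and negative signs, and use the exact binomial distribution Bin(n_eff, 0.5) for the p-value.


Step 1: Discard zero differences. Original n = 9; n_eff = number of nonzero differences = 9.
Nonzero differences (with sign): -3, +6, -6, +8, -1, +8, -8, +8, -2
Step 2: Count signs: positive = 4, negative = 5.
Step 3: Under H0: P(positive) = 0.5, so the number of positives S ~ Bin(9, 0.5).
Step 4: Two-sided exact p-value = sum of Bin(9,0.5) probabilities at or below the observed probability = 1.000000.
Step 5: alpha = 0.1. fail to reject H0.

n_eff = 9, pos = 4, neg = 5, p = 1.000000, fail to reject H0.


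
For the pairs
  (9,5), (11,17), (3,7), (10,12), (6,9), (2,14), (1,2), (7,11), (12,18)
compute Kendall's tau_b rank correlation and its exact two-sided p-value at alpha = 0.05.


Step 1: Enumerate the 36 unordered pairs (i,j) with i<j and classify each by sign(x_j-x_i) * sign(y_j-y_i).
  (1,2):dx=+2,dy=+12->C; (1,3):dx=-6,dy=+2->D; (1,4):dx=+1,dy=+7->C; (1,5):dx=-3,dy=+4->D
  (1,6):dx=-7,dy=+9->D; (1,7):dx=-8,dy=-3->C; (1,8):dx=-2,dy=+6->D; (1,9):dx=+3,dy=+13->C
  (2,3):dx=-8,dy=-10->C; (2,4):dx=-1,dy=-5->C; (2,5):dx=-5,dy=-8->C; (2,6):dx=-9,dy=-3->C
  (2,7):dx=-10,dy=-15->C; (2,8):dx=-4,dy=-6->C; (2,9):dx=+1,dy=+1->C; (3,4):dx=+7,dy=+5->C
  (3,5):dx=+3,dy=+2->C; (3,6):dx=-1,dy=+7->D; (3,7):dx=-2,dy=-5->C; (3,8):dx=+4,dy=+4->C
  (3,9):dx=+9,dy=+11->C; (4,5):dx=-4,dy=-3->C; (4,6):dx=-8,dy=+2->D; (4,7):dx=-9,dy=-10->C
  (4,8):dx=-3,dy=-1->C; (4,9):dx=+2,dy=+6->C; (5,6):dx=-4,dy=+5->D; (5,7):dx=-5,dy=-7->C
  (5,8):dx=+1,dy=+2->C; (5,9):dx=+6,dy=+9->C; (6,7):dx=-1,dy=-12->C; (6,8):dx=+5,dy=-3->D
  (6,9):dx=+10,dy=+4->C; (7,8):dx=+6,dy=+9->C; (7,9):dx=+11,dy=+16->C; (8,9):dx=+5,dy=+7->C
Step 2: C = 28, D = 8, total pairs = 36.
Step 3: tau = (C - D)/(n(n-1)/2) = (28 - 8)/36 = 0.555556.
Step 4: Exact two-sided p-value (enumerate n! = 362880 permutations of y under H0): p = 0.044615.
Step 5: alpha = 0.05. reject H0.

tau_b = 0.5556 (C=28, D=8), p = 0.044615, reject H0.


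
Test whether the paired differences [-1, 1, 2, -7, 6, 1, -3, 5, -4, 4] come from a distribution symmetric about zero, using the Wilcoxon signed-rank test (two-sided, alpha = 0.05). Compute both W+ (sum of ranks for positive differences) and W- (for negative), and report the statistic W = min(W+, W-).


Step 1: Drop any zero differences (none here) and take |d_i|.
|d| = [1, 1, 2, 7, 6, 1, 3, 5, 4, 4]
Step 2: Midrank |d_i| (ties get averaged ranks).
ranks: |1|->2, |1|->2, |2|->4, |7|->10, |6|->9, |1|->2, |3|->5, |5|->8, |4|->6.5, |4|->6.5
Step 3: Attach original signs; sum ranks with positive sign and with negative sign.
W+ = 2 + 4 + 9 + 2 + 8 + 6.5 = 31.5
W- = 2 + 10 + 5 + 6.5 = 23.5
(Check: W+ + W- = 55 should equal n(n+1)/2 = 55.)
Step 4: Test statistic W = min(W+, W-) = 23.5.
Step 5: Ties in |d|, so use the tie-corrected normal approximation.
        E[W] = n(n+1)/4 = 10*11/4 = 27.5.
        Tie groups: |d|=1 (t=3), |d|=4 (t=2); sum(t^3 - t) = 30.
        Var[W] = n(n+1)(2n+1)/24 - sum(t^3-t)/48 = 2310/24 - 30/48 = 95.625.
        z = (W - E[W]) / sqrt(Var[W]) = (23.5 - 27.5) / 9.7788 = -0.4090.
        Two-sided p = 2*Phi(z) = 0.682504.
Step 6: alpha = 0.05. fail to reject H0.

W+ = 31.5, W- = 23.5, W = min = 23.5, p = 0.682504, fail to reject H0.


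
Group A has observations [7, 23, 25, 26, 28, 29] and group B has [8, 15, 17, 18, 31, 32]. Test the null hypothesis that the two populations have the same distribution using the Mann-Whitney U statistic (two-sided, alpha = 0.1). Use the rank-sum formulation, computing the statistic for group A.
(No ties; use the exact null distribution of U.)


Step 1: Combine and sort all 12 observations; assign midranks.
sorted (value, group): (7,X), (8,Y), (15,Y), (17,Y), (18,Y), (23,X), (25,X), (26,X), (28,X), (29,X), (31,Y), (32,Y)
ranks: 7->1, 8->2, 15->3, 17->4, 18->5, 23->6, 25->7, 26->8, 28->9, 29->10, 31->11, 32->12
Step 2: Rank sum for X: R1 = 1 + 6 + 7 + 8 + 9 + 10 = 41.
Step 3: U_X = R1 - n1(n1+1)/2 = 41 - 6*7/2 = 41 - 21 = 20.
       U_Y = n1*n2 - U_X = 36 - 20 = 16.
Step 4: No ties, so the exact null distribution of U (based on enumerating the C(12,6) = 924 equally likely rank assignments) gives the two-sided p-value.
Step 5: p-value = 0.818182; compare to alpha = 0.1. fail to reject H0.

U_X = 20, p = 0.818182, fail to reject H0 at alpha = 0.1.


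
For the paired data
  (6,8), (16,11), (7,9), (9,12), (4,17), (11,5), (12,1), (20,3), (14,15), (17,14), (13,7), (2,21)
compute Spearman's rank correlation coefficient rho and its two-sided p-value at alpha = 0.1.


Step 1: Rank x and y separately (midranks; no ties here).
rank(x): 6->3, 16->10, 7->4, 9->5, 4->2, 11->6, 12->7, 20->12, 14->9, 17->11, 13->8, 2->1
rank(y): 8->5, 11->7, 9->6, 12->8, 17->11, 5->3, 1->1, 3->2, 15->10, 14->9, 7->4, 21->12
Step 2: d_i = R_x(i) - R_y(i); compute d_i^2.
  (3-5)^2=4, (10-7)^2=9, (4-6)^2=4, (5-8)^2=9, (2-11)^2=81, (6-3)^2=9, (7-1)^2=36, (12-2)^2=100, (9-10)^2=1, (11-9)^2=4, (8-4)^2=16, (1-12)^2=121
sum(d^2) = 394.
Step 3: rho = 1 - 6*394 / (12*(12^2 - 1)) = 1 - 2364/1716 = -0.377622.
Step 4: Under H0, t = rho * sqrt((n-2)/(1-rho^2)) = -1.2896 ~ t(10).
Step 5: Two-sided p-value from the t-distribution with 10 df = 0.226206.
Step 6: alpha = 0.1. fail to reject H0.

rho = -0.3776, p = 0.226206, fail to reject H0 at alpha = 0.1.


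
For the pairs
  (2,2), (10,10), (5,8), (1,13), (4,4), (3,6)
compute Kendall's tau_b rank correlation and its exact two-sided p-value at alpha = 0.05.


Step 1: Enumerate the 15 unordered pairs (i,j) with i<j and classify each by sign(x_j-x_i) * sign(y_j-y_i).
  (1,2):dx=+8,dy=+8->C; (1,3):dx=+3,dy=+6->C; (1,4):dx=-1,dy=+11->D; (1,5):dx=+2,dy=+2->C
  (1,6):dx=+1,dy=+4->C; (2,3):dx=-5,dy=-2->C; (2,4):dx=-9,dy=+3->D; (2,5):dx=-6,dy=-6->C
  (2,6):dx=-7,dy=-4->C; (3,4):dx=-4,dy=+5->D; (3,5):dx=-1,dy=-4->C; (3,6):dx=-2,dy=-2->C
  (4,5):dx=+3,dy=-9->D; (4,6):dx=+2,dy=-7->D; (5,6):dx=-1,dy=+2->D
Step 2: C = 9, D = 6, total pairs = 15.
Step 3: tau = (C - D)/(n(n-1)/2) = (9 - 6)/15 = 0.200000.
Step 4: Exact two-sided p-value (enumerate n! = 720 permutations of y under H0): p = 0.719444.
Step 5: alpha = 0.05. fail to reject H0.

tau_b = 0.2000 (C=9, D=6), p = 0.719444, fail to reject H0.


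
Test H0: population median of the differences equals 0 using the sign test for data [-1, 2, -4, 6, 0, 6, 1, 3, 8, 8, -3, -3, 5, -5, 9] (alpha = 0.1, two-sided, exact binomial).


Step 1: Discard zero differences. Original n = 15; n_eff = number of nonzero differences = 14.
Nonzero differences (with sign): -1, +2, -4, +6, +6, +1, +3, +8, +8, -3, -3, +5, -5, +9
Step 2: Count signs: positive = 9, negative = 5.
Step 3: Under H0: P(positive) = 0.5, so the number of positives S ~ Bin(14, 0.5).
Step 4: Two-sided exact p-value = sum of Bin(14,0.5) probabilities at or below the observed probability = 0.423950.
Step 5: alpha = 0.1. fail to reject H0.

n_eff = 14, pos = 9, neg = 5, p = 0.423950, fail to reject H0.


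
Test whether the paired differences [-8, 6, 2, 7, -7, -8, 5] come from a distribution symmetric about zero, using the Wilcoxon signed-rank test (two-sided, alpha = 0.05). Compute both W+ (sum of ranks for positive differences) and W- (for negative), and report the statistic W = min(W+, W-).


Step 1: Drop any zero differences (none here) and take |d_i|.
|d| = [8, 6, 2, 7, 7, 8, 5]
Step 2: Midrank |d_i| (ties get averaged ranks).
ranks: |8|->6.5, |6|->3, |2|->1, |7|->4.5, |7|->4.5, |8|->6.5, |5|->2
Step 3: Attach original signs; sum ranks with positive sign and with negative sign.
W+ = 3 + 1 + 4.5 + 2 = 10.5
W- = 6.5 + 4.5 + 6.5 = 17.5
(Check: W+ + W- = 28 should equal n(n+1)/2 = 28.)
Step 4: Test statistic W = min(W+, W-) = 10.5.
Step 5: Ties in |d|, so use the tie-corrected normal approximation.
        E[W] = n(n+1)/4 = 7*8/4 = 14.
        Tie groups: |d|=7 (t=2), |d|=8 (t=2); sum(t^3 - t) = 12.
        Var[W] = n(n+1)(2n+1)/24 - sum(t^3-t)/48 = 840/24 - 12/48 = 34.75.
        z = (W - E[W]) / sqrt(Var[W]) = (10.5 - 14) / 5.8949 = -0.5937.
        Two-sided p = 2*Phi(z) = 0.552691.
Step 6: alpha = 0.05. fail to reject H0.

W+ = 10.5, W- = 17.5, W = min = 10.5, p = 0.552691, fail to reject H0.


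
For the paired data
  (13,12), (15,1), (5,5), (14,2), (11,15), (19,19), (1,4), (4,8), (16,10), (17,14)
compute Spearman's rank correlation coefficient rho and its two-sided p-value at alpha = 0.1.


Step 1: Rank x and y separately (midranks; no ties here).
rank(x): 13->5, 15->7, 5->3, 14->6, 11->4, 19->10, 1->1, 4->2, 16->8, 17->9
rank(y): 12->7, 1->1, 5->4, 2->2, 15->9, 19->10, 4->3, 8->5, 10->6, 14->8
Step 2: d_i = R_x(i) - R_y(i); compute d_i^2.
  (5-7)^2=4, (7-1)^2=36, (3-4)^2=1, (6-2)^2=16, (4-9)^2=25, (10-10)^2=0, (1-3)^2=4, (2-5)^2=9, (8-6)^2=4, (9-8)^2=1
sum(d^2) = 100.
Step 3: rho = 1 - 6*100 / (10*(10^2 - 1)) = 1 - 600/990 = 0.393939.
Step 4: Under H0, t = rho * sqrt((n-2)/(1-rho^2)) = 1.2123 ~ t(8).
Step 5: Two-sided p-value from the t-distribution with 8 df = 0.259998.
Step 6: alpha = 0.1. fail to reject H0.

rho = 0.3939, p = 0.259998, fail to reject H0 at alpha = 0.1.


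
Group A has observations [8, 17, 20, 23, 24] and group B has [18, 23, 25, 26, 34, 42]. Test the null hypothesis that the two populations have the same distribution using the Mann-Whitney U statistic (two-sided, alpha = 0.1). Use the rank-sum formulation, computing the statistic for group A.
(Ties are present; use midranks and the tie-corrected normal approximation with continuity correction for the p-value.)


Step 1: Combine and sort all 11 observations; assign midranks.
sorted (value, group): (8,X), (17,X), (18,Y), (20,X), (23,X), (23,Y), (24,X), (25,Y), (26,Y), (34,Y), (42,Y)
ranks: 8->1, 17->2, 18->3, 20->4, 23->5.5, 23->5.5, 24->7, 25->8, 26->9, 34->10, 42->11
Step 2: Rank sum for X: R1 = 1 + 2 + 4 + 5.5 + 7 = 19.5.
Step 3: U_X = R1 - n1(n1+1)/2 = 19.5 - 5*6/2 = 19.5 - 15 = 4.5.
       U_Y = n1*n2 - U_X = 30 - 4.5 = 25.5.
Step 4: Ties are present, so use the tie-corrected normal approximation (with continuity correction) for the p-value.
Step 5: p-value = 0.067264; compare to alpha = 0.1. reject H0.

U_X = 4.5, p = 0.067264, reject H0 at alpha = 0.1.


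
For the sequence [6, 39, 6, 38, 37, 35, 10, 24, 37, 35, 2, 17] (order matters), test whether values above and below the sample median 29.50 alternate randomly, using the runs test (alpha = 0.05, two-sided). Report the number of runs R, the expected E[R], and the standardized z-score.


Step 1: Compute median = 29.50; label A = above, B = below.
Labels in order: BABAAABBAABB  (n_A = 6, n_B = 6)
Step 2: Count runs R = 7.
Step 3: Under H0 (random ordering), E[R] = 2*n_A*n_B/(n_A+n_B) + 1 = 2*6*6/12 + 1 = 7.0000.
        Var[R] = 2*n_A*n_B*(2*n_A*n_B - n_A - n_B) / ((n_A+n_B)^2 * (n_A+n_B-1)) = 4320/1584 = 2.7273.
        SD[R] = 1.6514.
Step 4: R = E[R], so z = 0 with no continuity correction.
Step 5: Two-sided p-value via normal approximation = 2*(1 - Phi(|z|)) = 1.000000.
Step 6: alpha = 0.05. fail to reject H0.

R = 7, z = 0.0000, p = 1.000000, fail to reject H0.
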